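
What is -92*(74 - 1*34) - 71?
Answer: -3751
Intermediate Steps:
-92*(74 - 1*34) - 71 = -92*(74 - 34) - 71 = -92*40 - 71 = -3680 - 71 = -3751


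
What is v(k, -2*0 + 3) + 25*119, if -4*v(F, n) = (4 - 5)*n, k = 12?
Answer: 11903/4 ≈ 2975.8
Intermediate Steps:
v(F, n) = n/4 (v(F, n) = -(4 - 5)*n/4 = -(-1)*n/4 = n/4)
v(k, -2*0 + 3) + 25*119 = (-2*0 + 3)/4 + 25*119 = (0 + 3)/4 + 2975 = (¼)*3 + 2975 = ¾ + 2975 = 11903/4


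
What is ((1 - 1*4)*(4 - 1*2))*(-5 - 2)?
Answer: 42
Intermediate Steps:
((1 - 1*4)*(4 - 1*2))*(-5 - 2) = ((1 - 4)*(4 - 2))*(-7) = -3*2*(-7) = -6*(-7) = 42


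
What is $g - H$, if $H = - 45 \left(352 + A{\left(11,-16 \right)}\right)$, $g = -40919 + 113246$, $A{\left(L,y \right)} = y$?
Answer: $87447$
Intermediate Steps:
$g = 72327$
$H = -15120$ ($H = - 45 \left(352 - 16\right) = \left(-45\right) 336 = -15120$)
$g - H = 72327 - -15120 = 72327 + 15120 = 87447$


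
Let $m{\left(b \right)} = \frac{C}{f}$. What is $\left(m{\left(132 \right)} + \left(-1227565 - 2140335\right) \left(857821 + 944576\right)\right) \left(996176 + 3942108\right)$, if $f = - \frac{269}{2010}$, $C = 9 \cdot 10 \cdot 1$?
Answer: $- \frac{8063767294452514070400}{269} \approx -2.9977 \cdot 10^{19}$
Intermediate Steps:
$C = 90$ ($C = 90 \cdot 1 = 90$)
$f = - \frac{269}{2010}$ ($f = \left(-269\right) \frac{1}{2010} = - \frac{269}{2010} \approx -0.13383$)
$m{\left(b \right)} = - \frac{180900}{269}$ ($m{\left(b \right)} = \frac{90}{- \frac{269}{2010}} = 90 \left(- \frac{2010}{269}\right) = - \frac{180900}{269}$)
$\left(m{\left(132 \right)} + \left(-1227565 - 2140335\right) \left(857821 + 944576\right)\right) \left(996176 + 3942108\right) = \left(- \frac{180900}{269} + \left(-1227565 - 2140335\right) \left(857821 + 944576\right)\right) \left(996176 + 3942108\right) = \left(- \frac{180900}{269} - 6070292856300\right) 4938284 = \left(- \frac{1632908778525600}{269}\right) 4938284 = - \frac{8063767294452514070400}{269}$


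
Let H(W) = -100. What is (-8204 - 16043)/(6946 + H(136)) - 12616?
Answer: -86393383/6846 ≈ -12620.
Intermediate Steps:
(-8204 - 16043)/(6946 + H(136)) - 12616 = (-8204 - 16043)/(6946 - 100) - 12616 = -24247/6846 - 12616 = -86393383/6846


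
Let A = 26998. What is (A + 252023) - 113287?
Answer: 165734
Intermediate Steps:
(A + 252023) - 113287 = (26998 + 252023) - 113287 = 279021 - 113287 = 165734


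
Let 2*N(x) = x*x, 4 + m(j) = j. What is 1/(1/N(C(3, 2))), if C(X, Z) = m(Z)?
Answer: 2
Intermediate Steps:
m(j) = -4 + j
C(X, Z) = -4 + Z
N(x) = x**2/2 (N(x) = (x*x)/2 = x**2/2)
1/(1/N(C(3, 2))) = 1/(1/((-4 + 2)**2/2)) = 1/(1/((1/2)*(-2)**2)) = 1/(1/((1/2)*4)) = 1/(1/2) = 2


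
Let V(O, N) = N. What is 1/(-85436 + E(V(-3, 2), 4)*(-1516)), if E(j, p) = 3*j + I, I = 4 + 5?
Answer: -1/108176 ≈ -9.2442e-6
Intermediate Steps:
I = 9
E(j, p) = 9 + 3*j (E(j, p) = 3*j + 9 = 9 + 3*j)
1/(-85436 + E(V(-3, 2), 4)*(-1516)) = 1/(-85436 + (9 + 3*2)*(-1516)) = 1/(-85436 + (9 + 6)*(-1516)) = 1/(-85436 + 15*(-1516)) = 1/(-85436 - 22740) = 1/(-108176) = -1/108176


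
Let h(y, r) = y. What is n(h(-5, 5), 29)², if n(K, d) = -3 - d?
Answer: 1024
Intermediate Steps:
n(h(-5, 5), 29)² = (-3 - 1*29)² = (-3 - 29)² = (-32)² = 1024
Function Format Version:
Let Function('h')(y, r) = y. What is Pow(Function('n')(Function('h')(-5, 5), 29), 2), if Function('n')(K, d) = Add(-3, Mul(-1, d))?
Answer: 1024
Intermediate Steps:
Pow(Function('n')(Function('h')(-5, 5), 29), 2) = Pow(Add(-3, Mul(-1, 29)), 2) = Pow(Add(-3, -29), 2) = Pow(-32, 2) = 1024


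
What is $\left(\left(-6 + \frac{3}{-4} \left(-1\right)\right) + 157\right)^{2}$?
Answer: $\frac{368449}{16} \approx 23028.0$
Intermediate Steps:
$\left(\left(-6 + \frac{3}{-4} \left(-1\right)\right) + 157\right)^{2} = \left(\left(-6 + 3 \left(- \frac{1}{4}\right) \left(-1\right)\right) + 157\right)^{2} = \left(\left(-6 - - \frac{3}{4}\right) + 157\right)^{2} = \left(\left(-6 + \frac{3}{4}\right) + 157\right)^{2} = \left(- \frac{21}{4} + 157\right)^{2} = \left(\frac{607}{4}\right)^{2} = \frac{368449}{16}$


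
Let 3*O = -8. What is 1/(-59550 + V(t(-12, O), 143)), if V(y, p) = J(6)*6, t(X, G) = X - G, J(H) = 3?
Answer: -1/59532 ≈ -1.6798e-5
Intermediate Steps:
O = -8/3 (O = (⅓)*(-8) = -8/3 ≈ -2.6667)
V(y, p) = 18 (V(y, p) = 3*6 = 18)
1/(-59550 + V(t(-12, O), 143)) = 1/(-59550 + 18) = 1/(-59532) = -1/59532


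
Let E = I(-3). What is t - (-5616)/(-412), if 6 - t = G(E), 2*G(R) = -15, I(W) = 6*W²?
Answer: -27/206 ≈ -0.13107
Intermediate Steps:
E = 54 (E = 6*(-3)² = 6*9 = 54)
G(R) = -15/2 (G(R) = (½)*(-15) = -15/2)
t = 27/2 (t = 6 - 1*(-15/2) = 6 + 15/2 = 27/2 ≈ 13.500)
t - (-5616)/(-412) = 27/2 - (-5616)/(-412) = 27/2 - (-5616)*(-1)/412 = 27/2 - 468*3/103 = 27/2 - 1404/103 = -27/206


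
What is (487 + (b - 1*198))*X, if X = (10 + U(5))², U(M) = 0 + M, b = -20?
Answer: 60525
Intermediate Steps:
U(M) = M
X = 225 (X = (10 + 5)² = 15² = 225)
(487 + (b - 1*198))*X = (487 + (-20 - 1*198))*225 = (487 + (-20 - 198))*225 = (487 - 218)*225 = 269*225 = 60525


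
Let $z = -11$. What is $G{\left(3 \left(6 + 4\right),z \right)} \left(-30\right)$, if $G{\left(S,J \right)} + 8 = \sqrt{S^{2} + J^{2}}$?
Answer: $240 - 30 \sqrt{1021} \approx -718.59$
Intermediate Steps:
$G{\left(S,J \right)} = -8 + \sqrt{J^{2} + S^{2}}$ ($G{\left(S,J \right)} = -8 + \sqrt{S^{2} + J^{2}} = -8 + \sqrt{J^{2} + S^{2}}$)
$G{\left(3 \left(6 + 4\right),z \right)} \left(-30\right) = \left(-8 + \sqrt{\left(-11\right)^{2} + \left(3 \left(6 + 4\right)\right)^{2}}\right) \left(-30\right) = \left(-8 + \sqrt{121 + \left(3 \cdot 10\right)^{2}}\right) \left(-30\right) = \left(-8 + \sqrt{121 + 30^{2}}\right) \left(-30\right) = \left(-8 + \sqrt{121 + 900}\right) \left(-30\right) = \left(-8 + \sqrt{1021}\right) \left(-30\right) = 240 - 30 \sqrt{1021}$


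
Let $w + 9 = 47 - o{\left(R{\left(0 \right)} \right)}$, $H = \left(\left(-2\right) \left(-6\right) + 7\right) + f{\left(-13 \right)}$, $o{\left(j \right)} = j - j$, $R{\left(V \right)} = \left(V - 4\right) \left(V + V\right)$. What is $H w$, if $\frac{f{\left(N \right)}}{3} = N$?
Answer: $-760$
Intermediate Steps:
$f{\left(N \right)} = 3 N$
$R{\left(V \right)} = 2 V \left(-4 + V\right)$ ($R{\left(V \right)} = \left(-4 + V\right) 2 V = 2 V \left(-4 + V\right)$)
$o{\left(j \right)} = 0$
$H = -20$ ($H = \left(\left(-2\right) \left(-6\right) + 7\right) + 3 \left(-13\right) = \left(12 + 7\right) - 39 = 19 - 39 = -20$)
$w = 38$ ($w = -9 + \left(47 - 0\right) = -9 + \left(47 + 0\right) = -9 + 47 = 38$)
$H w = \left(-20\right) 38 = -760$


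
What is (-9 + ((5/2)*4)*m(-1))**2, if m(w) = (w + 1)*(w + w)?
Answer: 81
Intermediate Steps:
m(w) = 2*w*(1 + w) (m(w) = (1 + w)*(2*w) = 2*w*(1 + w))
(-9 + ((5/2)*4)*m(-1))**2 = (-9 + ((5/2)*4)*(2*(-1)*(1 - 1)))**2 = (-9 + ((5*(1/2))*4)*(2*(-1)*0))**2 = (-9 + ((5/2)*4)*0)**2 = (-9 + 10*0)**2 = (-9 + 0)**2 = (-9)**2 = 81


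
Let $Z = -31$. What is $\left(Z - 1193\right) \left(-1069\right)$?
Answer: $1308456$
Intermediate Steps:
$\left(Z - 1193\right) \left(-1069\right) = \left(-31 - 1193\right) \left(-1069\right) = \left(-1224\right) \left(-1069\right) = 1308456$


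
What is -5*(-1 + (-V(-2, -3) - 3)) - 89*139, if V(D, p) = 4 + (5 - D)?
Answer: -12296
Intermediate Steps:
V(D, p) = 9 - D
-5*(-1 + (-V(-2, -3) - 3)) - 89*139 = -5*(-1 + (-(9 - 1*(-2)) - 3)) - 89*139 = -5*(-1 + (-(9 + 2) - 3)) - 12371 = -5*(-1 + (-1*11 - 3)) - 12371 = -5*(-1 + (-11 - 3)) - 12371 = -5*(-1 - 14) - 12371 = -5*(-15) - 12371 = 75 - 12371 = -12296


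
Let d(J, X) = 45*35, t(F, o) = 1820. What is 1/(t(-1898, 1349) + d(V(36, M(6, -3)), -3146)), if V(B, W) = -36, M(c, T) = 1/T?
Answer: 1/3395 ≈ 0.00029455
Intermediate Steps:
d(J, X) = 1575
1/(t(-1898, 1349) + d(V(36, M(6, -3)), -3146)) = 1/(1820 + 1575) = 1/3395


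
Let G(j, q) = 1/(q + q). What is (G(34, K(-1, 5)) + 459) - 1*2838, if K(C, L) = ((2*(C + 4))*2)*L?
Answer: -285479/120 ≈ -2379.0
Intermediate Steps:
K(C, L) = L*(16 + 4*C) (K(C, L) = ((2*(4 + C))*2)*L = ((8 + 2*C)*2)*L = (16 + 4*C)*L = L*(16 + 4*C))
G(j, q) = 1/(2*q)
(G(34, K(-1, 5)) + 459) - 1*2838 = (1/(2*((4*5*(4 - 1)))) + 459) - 1*2838 = (1/(2*((4*5*3))) + 459) - 2838 = ((½)/60 + 459) - 2838 = ((½)*(1/60) + 459) - 2838 = (1/120 + 459) - 2838 = 55081/120 - 2838 = -285479/120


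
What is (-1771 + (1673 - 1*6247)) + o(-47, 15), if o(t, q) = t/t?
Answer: -6344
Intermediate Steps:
o(t, q) = 1
(-1771 + (1673 - 1*6247)) + o(-47, 15) = (-1771 + (1673 - 1*6247)) + 1 = (-1771 + (1673 - 6247)) + 1 = (-1771 - 4574) + 1 = -6345 + 1 = -6344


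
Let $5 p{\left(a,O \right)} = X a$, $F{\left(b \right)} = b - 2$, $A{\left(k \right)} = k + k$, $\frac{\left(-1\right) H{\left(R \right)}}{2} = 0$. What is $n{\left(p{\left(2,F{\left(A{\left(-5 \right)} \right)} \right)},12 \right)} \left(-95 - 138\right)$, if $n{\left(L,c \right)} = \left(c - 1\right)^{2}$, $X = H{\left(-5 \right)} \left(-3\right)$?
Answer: $-28193$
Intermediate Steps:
$H{\left(R \right)} = 0$ ($H{\left(R \right)} = \left(-2\right) 0 = 0$)
$X = 0$ ($X = 0 \left(-3\right) = 0$)
$A{\left(k \right)} = 2 k$
$F{\left(b \right)} = -2 + b$
$p{\left(a,O \right)} = 0$ ($p{\left(a,O \right)} = \frac{0 a}{5} = \frac{1}{5} \cdot 0 = 0$)
$n{\left(L,c \right)} = \left(-1 + c\right)^{2}$
$n{\left(p{\left(2,F{\left(A{\left(-5 \right)} \right)} \right)},12 \right)} \left(-95 - 138\right) = \left(-1 + 12\right)^{2} \left(-95 - 138\right) = 11^{2} \left(-233\right) = 121 \left(-233\right) = -28193$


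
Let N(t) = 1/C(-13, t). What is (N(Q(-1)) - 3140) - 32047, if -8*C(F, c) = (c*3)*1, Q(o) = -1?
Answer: -105553/3 ≈ -35184.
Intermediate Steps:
C(F, c) = -3*c/8 (C(F, c) = -c*3/8 = -3*c/8)
N(t) = -8/(3*t) (N(t) = 1/(-3*t/8) = -8/(3*t))
(N(Q(-1)) - 3140) - 32047 = (-8/3/(-1) - 3140) - 32047 = (-8/3*(-1) - 3140) - 32047 = (8/3 - 3140) - 32047 = -9412/3 - 32047 = -105553/3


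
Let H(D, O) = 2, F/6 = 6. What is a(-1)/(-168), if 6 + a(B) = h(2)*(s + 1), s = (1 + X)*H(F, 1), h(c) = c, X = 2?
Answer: -1/21 ≈ -0.047619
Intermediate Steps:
F = 36 (F = 6*6 = 36)
s = 6 (s = (1 + 2)*2 = 3*2 = 6)
a(B) = 8 (a(B) = -6 + 2*(6 + 1) = -6 + 2*7 = -6 + 14 = 8)
a(-1)/(-168) = 8/(-168) = -1/168*8 = -1/21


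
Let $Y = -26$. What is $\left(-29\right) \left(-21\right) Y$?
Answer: $-15834$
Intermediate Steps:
$\left(-29\right) \left(-21\right) Y = \left(-29\right) \left(-21\right) \left(-26\right) = 609 \left(-26\right) = -15834$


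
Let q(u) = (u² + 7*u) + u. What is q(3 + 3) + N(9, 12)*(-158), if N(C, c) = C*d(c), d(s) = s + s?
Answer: -34044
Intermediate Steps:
d(s) = 2*s
N(C, c) = 2*C*c (N(C, c) = C*(2*c) = 2*C*c)
q(u) = u² + 8*u
q(3 + 3) + N(9, 12)*(-158) = (3 + 3)*(8 + (3 + 3)) + (2*9*12)*(-158) = 6*(8 + 6) + 216*(-158) = 6*14 - 34128 = 84 - 34128 = -34044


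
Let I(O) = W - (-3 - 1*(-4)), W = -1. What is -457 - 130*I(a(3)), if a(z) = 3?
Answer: -197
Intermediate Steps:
I(O) = -2 (I(O) = -1 - (-3 - 1*(-4)) = -1 - (-3 + 4) = -1 - 1*1 = -1 - 1 = -2)
-457 - 130*I(a(3)) = -457 - 130*(-2) = -457 + 260 = -197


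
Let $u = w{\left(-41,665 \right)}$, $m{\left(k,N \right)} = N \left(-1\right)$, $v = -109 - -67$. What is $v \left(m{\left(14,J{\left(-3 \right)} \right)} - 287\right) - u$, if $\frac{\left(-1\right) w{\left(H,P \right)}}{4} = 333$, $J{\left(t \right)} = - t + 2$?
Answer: $13596$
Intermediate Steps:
$v = -42$ ($v = -109 + 67 = -42$)
$J{\left(t \right)} = 2 - t$
$w{\left(H,P \right)} = -1332$ ($w{\left(H,P \right)} = \left(-4\right) 333 = -1332$)
$m{\left(k,N \right)} = - N$
$u = -1332$
$v \left(m{\left(14,J{\left(-3 \right)} \right)} - 287\right) - u = - 42 \left(- (2 - -3) - 287\right) - -1332 = - 42 \left(- (2 + 3) - 287\right) + 1332 = - 42 \left(\left(-1\right) 5 - 287\right) + 1332 = - 42 \left(-5 - 287\right) + 1332 = \left(-42\right) \left(-292\right) + 1332 = 12264 + 1332 = 13596$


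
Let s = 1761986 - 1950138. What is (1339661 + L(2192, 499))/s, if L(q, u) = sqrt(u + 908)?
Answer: -1339661/188152 - sqrt(1407)/188152 ≈ -7.1203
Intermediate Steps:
L(q, u) = sqrt(908 + u)
s = -188152
(1339661 + L(2192, 499))/s = (1339661 + sqrt(908 + 499))/(-188152) = (1339661 + sqrt(1407))*(-1/188152) = -1339661/188152 - sqrt(1407)/188152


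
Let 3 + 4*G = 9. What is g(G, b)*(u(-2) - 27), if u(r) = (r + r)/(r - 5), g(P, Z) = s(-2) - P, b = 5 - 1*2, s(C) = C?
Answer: 185/2 ≈ 92.500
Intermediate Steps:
G = 3/2 (G = -¾ + (¼)*9 = -¾ + 9/4 = 3/2 ≈ 1.5000)
b = 3 (b = 5 - 2 = 3)
g(P, Z) = -2 - P
u(r) = 2*r/(-5 + r) (u(r) = (2*r)/(-5 + r) = 2*r/(-5 + r))
g(G, b)*(u(-2) - 27) = (-2 - 1*3/2)*(2*(-2)/(-5 - 2) - 27) = (-2 - 3/2)*(2*(-2)/(-7) - 27) = -7*(2*(-2)*(-⅐) - 27)/2 = -7*(4/7 - 27)/2 = -7/2*(-185/7) = 185/2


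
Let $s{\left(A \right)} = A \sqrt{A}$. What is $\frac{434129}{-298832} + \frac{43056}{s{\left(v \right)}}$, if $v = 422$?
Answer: $- \frac{434129}{298832} + \frac{10764 \sqrt{422}}{44521} \approx 3.5139$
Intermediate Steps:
$s{\left(A \right)} = A^{\frac{3}{2}}$
$\frac{434129}{-298832} + \frac{43056}{s{\left(v \right)}} = \frac{434129}{-298832} + \frac{43056}{422^{\frac{3}{2}}} = 434129 \left(- \frac{1}{298832}\right) + \frac{43056}{422 \sqrt{422}} = - \frac{434129}{298832} + 43056 \frac{\sqrt{422}}{178084} = - \frac{434129}{298832} + \frac{10764 \sqrt{422}}{44521}$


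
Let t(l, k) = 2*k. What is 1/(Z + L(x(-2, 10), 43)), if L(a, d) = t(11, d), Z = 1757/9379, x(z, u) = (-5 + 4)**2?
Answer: 9379/808351 ≈ 0.011603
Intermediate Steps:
x(z, u) = 1 (x(z, u) = (-1)**2 = 1)
Z = 1757/9379 (Z = 1757*(1/9379) = 1757/9379 ≈ 0.18733)
L(a, d) = 2*d
1/(Z + L(x(-2, 10), 43)) = 1/(1757/9379 + 2*43) = 1/(1757/9379 + 86) = 1/(808351/9379) = 9379/808351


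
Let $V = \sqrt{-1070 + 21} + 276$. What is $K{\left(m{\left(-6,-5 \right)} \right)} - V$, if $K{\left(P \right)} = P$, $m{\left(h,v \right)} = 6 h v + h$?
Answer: $-102 - i \sqrt{1049} \approx -102.0 - 32.388 i$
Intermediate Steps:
$m{\left(h,v \right)} = h + 6 h v$ ($m{\left(h,v \right)} = 6 h v + h = h + 6 h v$)
$V = 276 + i \sqrt{1049}$ ($V = \sqrt{-1049} + 276 = i \sqrt{1049} + 276 = 276 + i \sqrt{1049} \approx 276.0 + 32.388 i$)
$K{\left(m{\left(-6,-5 \right)} \right)} - V = - 6 \left(1 + 6 \left(-5\right)\right) - \left(276 + i \sqrt{1049}\right) = - 6 \left(1 - 30\right) - \left(276 + i \sqrt{1049}\right) = \left(-6\right) \left(-29\right) - \left(276 + i \sqrt{1049}\right) = 174 - \left(276 + i \sqrt{1049}\right) = -102 - i \sqrt{1049}$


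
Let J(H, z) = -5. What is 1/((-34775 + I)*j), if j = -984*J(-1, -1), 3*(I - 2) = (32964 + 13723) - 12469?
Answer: -1/114965640 ≈ -8.6983e-9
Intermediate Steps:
I = 11408 (I = 2 + ((32964 + 13723) - 12469)/3 = 2 + (46687 - 12469)/3 = 2 + (1/3)*34218 = 2 + 11406 = 11408)
j = 4920 (j = -984*(-5) = 4920)
1/((-34775 + I)*j) = 1/((-34775 + 11408)*4920) = (1/4920)/(-23367) = -1/23367*1/4920 = -1/114965640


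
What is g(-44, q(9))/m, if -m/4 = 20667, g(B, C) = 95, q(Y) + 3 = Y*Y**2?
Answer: -95/82668 ≈ -0.0011492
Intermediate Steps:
q(Y) = -3 + Y**3 (q(Y) = -3 + Y*Y**2 = -3 + Y**3)
m = -82668 (m = -4*20667 = -82668)
g(-44, q(9))/m = 95/(-82668) = 95*(-1/82668) = -95/82668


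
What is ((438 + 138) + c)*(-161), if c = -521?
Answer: -8855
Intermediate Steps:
((438 + 138) + c)*(-161) = ((438 + 138) - 521)*(-161) = (576 - 521)*(-161) = 55*(-161) = -8855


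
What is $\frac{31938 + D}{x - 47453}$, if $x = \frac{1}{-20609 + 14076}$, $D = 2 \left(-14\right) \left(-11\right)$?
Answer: $- \frac{105331559}{155005225} \approx -0.67954$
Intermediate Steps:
$D = 308$ ($D = \left(-28\right) \left(-11\right) = 308$)
$x = - \frac{1}{6533}$ ($x = \frac{1}{-6533} = - \frac{1}{6533} \approx -0.00015307$)
$\frac{31938 + D}{x - 47453} = \frac{31938 + 308}{- \frac{1}{6533} - 47453} = \frac{32246}{- \frac{310010450}{6533}} = 32246 \left(- \frac{6533}{310010450}\right) = - \frac{105331559}{155005225}$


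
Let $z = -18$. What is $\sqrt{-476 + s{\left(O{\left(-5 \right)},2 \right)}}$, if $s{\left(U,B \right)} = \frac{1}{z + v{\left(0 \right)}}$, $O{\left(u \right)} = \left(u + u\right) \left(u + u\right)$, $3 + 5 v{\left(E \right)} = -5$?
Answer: $\frac{i \sqrt{93306}}{14} \approx 21.819 i$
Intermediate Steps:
$v{\left(E \right)} = - \frac{8}{5}$ ($v{\left(E \right)} = - \frac{3}{5} + \frac{1}{5} \left(-5\right) = - \frac{3}{5} - 1 = - \frac{8}{5}$)
$O{\left(u \right)} = 4 u^{2}$ ($O{\left(u \right)} = 2 u 2 u = 4 u^{2}$)
$s{\left(U,B \right)} = - \frac{5}{98}$ ($s{\left(U,B \right)} = \frac{1}{-18 - \frac{8}{5}} = \frac{1}{- \frac{98}{5}} = - \frac{5}{98}$)
$\sqrt{-476 + s{\left(O{\left(-5 \right)},2 \right)}} = \sqrt{-476 - \frac{5}{98}} = \sqrt{- \frac{46653}{98}} = \frac{i \sqrt{93306}}{14}$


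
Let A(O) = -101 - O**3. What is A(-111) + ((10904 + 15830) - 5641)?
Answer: 1388623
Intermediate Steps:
A(-111) + ((10904 + 15830) - 5641) = (-101 - 1*(-111)**3) + ((10904 + 15830) - 5641) = (-101 - 1*(-1367631)) + (26734 - 5641) = (-101 + 1367631) + 21093 = 1367530 + 21093 = 1388623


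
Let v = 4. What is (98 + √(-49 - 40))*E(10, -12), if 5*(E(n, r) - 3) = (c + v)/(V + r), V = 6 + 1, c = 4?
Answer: 6566/25 + 67*I*√89/25 ≈ 262.64 + 25.283*I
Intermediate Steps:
V = 7
E(n, r) = 3 + 8/(5*(7 + r)) (E(n, r) = 3 + ((4 + 4)/(7 + r))/5 = 3 + (8/(7 + r))/5 = 3 + 8/(5*(7 + r)))
(98 + √(-49 - 40))*E(10, -12) = (98 + √(-49 - 40))*((113 + 15*(-12))/(5*(7 - 12))) = (98 + √(-89))*((⅕)*(113 - 180)/(-5)) = (98 + I*√89)*((⅕)*(-⅕)*(-67)) = (98 + I*√89)*(67/25) = 6566/25 + 67*I*√89/25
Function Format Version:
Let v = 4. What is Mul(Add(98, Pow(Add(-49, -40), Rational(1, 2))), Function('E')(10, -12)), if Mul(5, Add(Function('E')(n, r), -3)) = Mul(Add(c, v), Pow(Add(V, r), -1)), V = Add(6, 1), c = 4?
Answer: Add(Rational(6566, 25), Mul(Rational(67, 25), I, Pow(89, Rational(1, 2)))) ≈ Add(262.64, Mul(25.283, I))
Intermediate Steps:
V = 7
Function('E')(n, r) = Add(3, Mul(Rational(8, 5), Pow(Add(7, r), -1))) (Function('E')(n, r) = Add(3, Mul(Rational(1, 5), Mul(Add(4, 4), Pow(Add(7, r), -1)))) = Add(3, Mul(Rational(1, 5), Mul(8, Pow(Add(7, r), -1)))) = Add(3, Mul(Rational(8, 5), Pow(Add(7, r), -1))))
Mul(Add(98, Pow(Add(-49, -40), Rational(1, 2))), Function('E')(10, -12)) = Mul(Add(98, Pow(Add(-49, -40), Rational(1, 2))), Mul(Rational(1, 5), Pow(Add(7, -12), -1), Add(113, Mul(15, -12)))) = Mul(Add(98, Pow(-89, Rational(1, 2))), Mul(Rational(1, 5), Pow(-5, -1), Add(113, -180))) = Mul(Add(98, Mul(I, Pow(89, Rational(1, 2)))), Mul(Rational(1, 5), Rational(-1, 5), -67)) = Mul(Add(98, Mul(I, Pow(89, Rational(1, 2)))), Rational(67, 25)) = Add(Rational(6566, 25), Mul(Rational(67, 25), I, Pow(89, Rational(1, 2))))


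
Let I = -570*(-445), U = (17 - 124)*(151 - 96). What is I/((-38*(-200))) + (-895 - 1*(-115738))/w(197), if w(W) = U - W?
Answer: 352575/24328 ≈ 14.493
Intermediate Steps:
U = -5885 (U = -107*55 = -5885)
w(W) = -5885 - W
I = 253650
I/((-38*(-200))) + (-895 - 1*(-115738))/w(197) = 253650/((-38*(-200))) + (-895 - 1*(-115738))/(-5885 - 1*197) = 253650/7600 + (-895 + 115738)/(-5885 - 197) = 253650*(1/7600) + 114843/(-6082) = 267/8 + 114843*(-1/6082) = 267/8 - 114843/6082 = 352575/24328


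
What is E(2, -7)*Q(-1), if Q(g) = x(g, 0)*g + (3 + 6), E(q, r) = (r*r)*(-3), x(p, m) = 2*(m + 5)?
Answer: 147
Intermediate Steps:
x(p, m) = 10 + 2*m (x(p, m) = 2*(5 + m) = 10 + 2*m)
E(q, r) = -3*r² (E(q, r) = r²*(-3) = -3*r²)
Q(g) = 9 + 10*g (Q(g) = (10 + 2*0)*g + (3 + 6) = (10 + 0)*g + 9 = 10*g + 9 = 9 + 10*g)
E(2, -7)*Q(-1) = (-3*(-7)²)*(9 + 10*(-1)) = (-3*49)*(9 - 10) = -147*(-1) = 147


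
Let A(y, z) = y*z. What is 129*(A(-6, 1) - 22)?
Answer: -3612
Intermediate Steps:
129*(A(-6, 1) - 22) = 129*(-6*1 - 22) = 129*(-6 - 22) = 129*(-28) = -3612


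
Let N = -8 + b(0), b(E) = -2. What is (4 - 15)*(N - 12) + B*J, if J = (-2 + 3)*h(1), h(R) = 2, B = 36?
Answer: 314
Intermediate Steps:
N = -10 (N = -8 - 2 = -10)
J = 2 (J = (-2 + 3)*2 = 1*2 = 2)
(4 - 15)*(N - 12) + B*J = (4 - 15)*(-10 - 12) + 36*2 = -11*(-22) + 72 = 242 + 72 = 314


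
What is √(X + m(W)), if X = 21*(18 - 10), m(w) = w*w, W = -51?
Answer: √2769 ≈ 52.621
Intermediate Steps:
m(w) = w²
X = 168 (X = 21*8 = 168)
√(X + m(W)) = √(168 + (-51)²) = √(168 + 2601) = √2769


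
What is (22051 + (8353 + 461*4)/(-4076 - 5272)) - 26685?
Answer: -14442943/3116 ≈ -4635.1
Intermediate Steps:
(22051 + (8353 + 461*4)/(-4076 - 5272)) - 26685 = (22051 + (8353 + 1844)/(-9348)) - 26685 = (22051 + 10197*(-1/9348)) - 26685 = (22051 - 3399/3116) - 26685 = 68707517/3116 - 26685 = -14442943/3116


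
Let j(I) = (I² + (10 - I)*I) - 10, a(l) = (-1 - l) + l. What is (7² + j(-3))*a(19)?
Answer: -9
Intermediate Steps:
a(l) = -1
j(I) = -10 + I² + I*(10 - I) (j(I) = (I² + I*(10 - I)) - 10 = -10 + I² + I*(10 - I))
(7² + j(-3))*a(19) = (7² + (-10 + 10*(-3)))*(-1) = (49 + (-10 - 30))*(-1) = (49 - 40)*(-1) = 9*(-1) = -9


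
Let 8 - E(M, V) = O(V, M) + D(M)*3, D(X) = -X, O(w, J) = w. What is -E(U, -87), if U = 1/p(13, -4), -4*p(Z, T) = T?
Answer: -98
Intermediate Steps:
p(Z, T) = -T/4
U = 1 (U = 1/(-¼*(-4)) = 1/1 = 1)
E(M, V) = 8 - V + 3*M (E(M, V) = 8 - (V - M*3) = 8 - (V - 3*M) = 8 + (-V + 3*M) = 8 - V + 3*M)
-E(U, -87) = -(8 - 1*(-87) + 3*1) = -(8 + 87 + 3) = -1*98 = -98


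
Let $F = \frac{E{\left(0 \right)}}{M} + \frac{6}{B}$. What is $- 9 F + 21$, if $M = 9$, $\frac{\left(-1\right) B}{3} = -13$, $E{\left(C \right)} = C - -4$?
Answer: $\frac{203}{13} \approx 15.615$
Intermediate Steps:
$E{\left(C \right)} = 4 + C$ ($E{\left(C \right)} = C + 4 = 4 + C$)
$B = 39$ ($B = \left(-3\right) \left(-13\right) = 39$)
$F = \frac{70}{117}$ ($F = \frac{4 + 0}{9} + \frac{6}{39} = 4 \cdot \frac{1}{9} + 6 \cdot \frac{1}{39} = \frac{4}{9} + \frac{2}{13} = \frac{70}{117} \approx 0.59829$)
$- 9 F + 21 = \left(-9\right) \frac{70}{117} + 21 = - \frac{70}{13} + 21 = \frac{203}{13}$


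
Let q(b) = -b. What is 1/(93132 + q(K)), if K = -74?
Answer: 1/93206 ≈ 1.0729e-5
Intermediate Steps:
1/(93132 + q(K)) = 1/(93132 - 1*(-74)) = 1/(93132 + 74) = 1/93206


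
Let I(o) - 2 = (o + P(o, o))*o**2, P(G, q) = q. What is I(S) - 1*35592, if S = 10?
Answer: -33590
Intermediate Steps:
I(o) = 2 + 2*o**3 (I(o) = 2 + (o + o)*o**2 = 2 + (2*o)*o**2 = 2 + 2*o**3)
I(S) - 1*35592 = (2 + 2*10**3) - 1*35592 = (2 + 2*1000) - 35592 = (2 + 2000) - 35592 = 2002 - 35592 = -33590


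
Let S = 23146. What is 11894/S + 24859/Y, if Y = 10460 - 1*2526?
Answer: 334876705/91820182 ≈ 3.6471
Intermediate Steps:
Y = 7934 (Y = 10460 - 2526 = 7934)
11894/S + 24859/Y = 11894/23146 + 24859/7934 = 11894*(1/23146) + 24859*(1/7934) = 5947/11573 + 24859/7934 = 334876705/91820182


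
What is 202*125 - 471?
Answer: 24779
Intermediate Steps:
202*125 - 471 = 25250 - 471 = 24779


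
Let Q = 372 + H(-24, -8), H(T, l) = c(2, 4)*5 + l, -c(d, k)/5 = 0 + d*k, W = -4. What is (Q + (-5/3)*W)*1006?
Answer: 515072/3 ≈ 1.7169e+5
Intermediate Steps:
c(d, k) = -5*d*k (c(d, k) = -5*(0 + d*k) = -5*d*k)
H(T, l) = -200 + l (H(T, l) = -5*2*4*5 + l = -40*5 + l = -200 + l)
Q = 164 (Q = 372 + (-200 - 8) = 372 - 208 = 164)
(Q + (-5/3)*W)*1006 = (164 + (-5/3)*(-4))*1006 = (164 + ((1/3)*(-5))*(-4))*1006 = (164 - 5/3*(-4))*1006 = (164 + 20/3)*1006 = (512/3)*1006 = 515072/3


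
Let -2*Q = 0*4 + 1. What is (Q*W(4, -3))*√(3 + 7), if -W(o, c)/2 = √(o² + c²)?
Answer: 5*√10 ≈ 15.811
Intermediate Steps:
W(o, c) = -2*√(c² + o²) (W(o, c) = -2*√(o² + c²) = -2*√(c² + o²))
Q = -½ (Q = -(0*4 + 1)/2 = -(0 + 1)/2 = -½*1 = -½ ≈ -0.50000)
(Q*W(4, -3))*√(3 + 7) = (-(-1)*√((-3)² + 4²))*√(3 + 7) = (-(-1)*√(9 + 16))*√10 = (-(-1)*√25)*√10 = (-(-1)*5)*√10 = (-½*(-10))*√10 = 5*√10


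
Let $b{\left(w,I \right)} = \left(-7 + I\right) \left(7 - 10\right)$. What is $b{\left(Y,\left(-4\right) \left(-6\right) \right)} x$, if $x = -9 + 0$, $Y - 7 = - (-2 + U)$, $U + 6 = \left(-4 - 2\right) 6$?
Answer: $459$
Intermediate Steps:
$U = -42$ ($U = -6 + \left(-4 - 2\right) 6 = -6 - 36 = -42$)
$Y = 51$ ($Y = 7 - \left(-2 - 42\right) = 7 - -44 = 7 + 44 = 51$)
$b{\left(w,I \right)} = 21 - 3 I$ ($b{\left(w,I \right)} = \left(-7 + I\right) \left(-3\right) = 21 - 3 I$)
$x = -9$
$b{\left(Y,\left(-4\right) \left(-6\right) \right)} x = \left(21 - 3 \left(\left(-4\right) \left(-6\right)\right)\right) \left(-9\right) = \left(21 - 72\right) \left(-9\right) = \left(-51\right) \left(-9\right) = 459$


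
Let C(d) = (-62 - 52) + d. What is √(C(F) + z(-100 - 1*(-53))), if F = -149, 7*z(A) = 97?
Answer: 4*I*√763/7 ≈ 15.784*I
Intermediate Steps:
z(A) = 97/7 (z(A) = (⅐)*97 = 97/7)
C(d) = -114 + d
√(C(F) + z(-100 - 1*(-53))) = √((-114 - 149) + 97/7) = √(-263 + 97/7) = √(-1744/7) = 4*I*√763/7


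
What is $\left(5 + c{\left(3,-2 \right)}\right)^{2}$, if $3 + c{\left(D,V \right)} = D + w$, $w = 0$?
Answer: $25$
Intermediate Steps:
$c{\left(D,V \right)} = -3 + D$ ($c{\left(D,V \right)} = -3 + \left(D + 0\right) = -3 + D$)
$\left(5 + c{\left(3,-2 \right)}\right)^{2} = \left(5 + \left(-3 + 3\right)\right)^{2} = \left(5 + 0\right)^{2} = 5^{2} = 25$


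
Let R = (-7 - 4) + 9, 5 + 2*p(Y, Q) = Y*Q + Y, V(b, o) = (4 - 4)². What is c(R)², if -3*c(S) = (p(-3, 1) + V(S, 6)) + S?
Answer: 25/4 ≈ 6.2500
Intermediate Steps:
V(b, o) = 0 (V(b, o) = 0² = 0)
p(Y, Q) = -5/2 + Y/2 + Q*Y/2 (p(Y, Q) = -5/2 + (Y*Q + Y)/2 = -5/2 + (Q*Y + Y)/2 = -5/2 + (Y + Q*Y)/2 = -5/2 + (Y/2 + Q*Y/2) = -5/2 + Y/2 + Q*Y/2)
R = -2 (R = -11 + 9 = -2)
c(S) = 11/6 - S/3 (c(S) = -(((-5/2 + (½)*(-3) + (½)*1*(-3)) + 0) + S)/3 = -(((-5/2 - 3/2 - 3/2) + 0) + S)/3 = -((-11/2 + 0) + S)/3 = -(-11/2 + S)/3 = 11/6 - S/3)
c(R)² = (11/6 - ⅓*(-2))² = (11/6 + ⅔)² = (5/2)² = 25/4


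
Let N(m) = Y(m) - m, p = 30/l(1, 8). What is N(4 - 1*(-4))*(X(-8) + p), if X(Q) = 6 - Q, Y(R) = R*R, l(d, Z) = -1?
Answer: -896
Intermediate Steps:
Y(R) = R**2
p = -30 (p = 30/(-1) = 30*(-1) = -30)
N(m) = m**2 - m
N(4 - 1*(-4))*(X(-8) + p) = ((4 - 1*(-4))*(-1 + (4 - 1*(-4))))*((6 - 1*(-8)) - 30) = ((4 + 4)*(-1 + (4 + 4)))*((6 + 8) - 30) = (8*(-1 + 8))*(14 - 30) = (8*7)*(-16) = 56*(-16) = -896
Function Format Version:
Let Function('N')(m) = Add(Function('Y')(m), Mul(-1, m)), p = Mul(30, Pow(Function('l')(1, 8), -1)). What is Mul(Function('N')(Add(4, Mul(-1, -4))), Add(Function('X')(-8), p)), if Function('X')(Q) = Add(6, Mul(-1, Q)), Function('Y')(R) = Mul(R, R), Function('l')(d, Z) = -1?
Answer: -896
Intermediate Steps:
Function('Y')(R) = Pow(R, 2)
p = -30 (p = Mul(30, Pow(-1, -1)) = Mul(30, -1) = -30)
Function('N')(m) = Add(Pow(m, 2), Mul(-1, m))
Mul(Function('N')(Add(4, Mul(-1, -4))), Add(Function('X')(-8), p)) = Mul(Mul(Add(4, Mul(-1, -4)), Add(-1, Add(4, Mul(-1, -4)))), Add(Add(6, Mul(-1, -8)), -30)) = Mul(Mul(Add(4, 4), Add(-1, Add(4, 4))), Add(Add(6, 8), -30)) = Mul(Mul(8, Add(-1, 8)), Add(14, -30)) = Mul(Mul(8, 7), -16) = Mul(56, -16) = -896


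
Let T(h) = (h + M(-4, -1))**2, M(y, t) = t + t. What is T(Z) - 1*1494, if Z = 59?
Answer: 1755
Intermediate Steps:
M(y, t) = 2*t
T(h) = (-2 + h)**2 (T(h) = (h + 2*(-1))**2 = (h - 2)**2 = (-2 + h)**2)
T(Z) - 1*1494 = (-2 + 59)**2 - 1*1494 = 57**2 - 1494 = 3249 - 1494 = 1755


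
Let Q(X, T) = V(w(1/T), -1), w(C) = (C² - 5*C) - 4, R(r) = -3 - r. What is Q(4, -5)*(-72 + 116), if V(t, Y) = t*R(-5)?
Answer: -6512/25 ≈ -260.48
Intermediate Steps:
w(C) = -4 + C² - 5*C
V(t, Y) = 2*t (V(t, Y) = t*(-3 - 1*(-5)) = t*(-3 + 5) = t*2 = 2*t)
Q(X, T) = -8 - 10/T + 2/T² (Q(X, T) = 2*(-4 + (1/T)² - 5/T) = 2*(-4 + T⁻² - 5/T) = -8 - 10/T + 2/T²)
Q(4, -5)*(-72 + 116) = (-8 - 10/(-5) + 2/(-5)²)*(-72 + 116) = (-8 - 10*(-⅕) + 2*(1/25))*44 = (-8 + 2 + 2/25)*44 = -148/25*44 = -6512/25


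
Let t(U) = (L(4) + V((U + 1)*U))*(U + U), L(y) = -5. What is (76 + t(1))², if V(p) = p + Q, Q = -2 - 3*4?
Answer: 1764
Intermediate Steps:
Q = -14 (Q = -2 - 12 = -14)
V(p) = -14 + p (V(p) = p - 14 = -14 + p)
t(U) = 2*U*(-19 + U*(1 + U)) (t(U) = (-5 + (-14 + (U + 1)*U))*(U + U) = (-5 + (-14 + (1 + U)*U))*(2*U) = (-5 + (-14 + U*(1 + U)))*(2*U) = (-19 + U*(1 + U))*(2*U) = 2*U*(-19 + U*(1 + U)))
(76 + t(1))² = (76 + 2*1*(-19 + 1*(1 + 1)))² = (76 + 2*1*(-19 + 1*2))² = (76 + 2*1*(-19 + 2))² = (76 + 2*1*(-17))² = (76 - 34)² = 42² = 1764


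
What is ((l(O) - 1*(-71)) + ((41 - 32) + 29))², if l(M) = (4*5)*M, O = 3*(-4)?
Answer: 17161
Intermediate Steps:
O = -12
l(M) = 20*M
((l(O) - 1*(-71)) + ((41 - 32) + 29))² = ((20*(-12) - 1*(-71)) + ((41 - 32) + 29))² = ((-240 + 71) + (9 + 29))² = (-169 + 38)² = (-131)² = 17161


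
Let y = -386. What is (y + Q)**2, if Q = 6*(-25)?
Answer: 287296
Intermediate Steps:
Q = -150
(y + Q)**2 = (-386 - 150)**2 = (-536)**2 = 287296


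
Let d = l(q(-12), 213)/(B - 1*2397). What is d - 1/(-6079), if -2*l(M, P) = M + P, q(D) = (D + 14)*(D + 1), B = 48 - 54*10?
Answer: 1166867/35124462 ≈ 0.033221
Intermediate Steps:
B = -492 (B = 48 - 540 = -492)
q(D) = (1 + D)*(14 + D) (q(D) = (14 + D)*(1 + D) = (1 + D)*(14 + D))
l(M, P) = -M/2 - P/2 (l(M, P) = -(M + P)/2 = -M/2 - P/2)
d = 191/5778 (d = (-(14 + (-12)² + 15*(-12))/2 - ½*213)/(-492 - 1*2397) = (-(14 + 144 - 180)/2 - 213/2)/(-492 - 2397) = (-½*(-22) - 213/2)/(-2889) = (11 - 213/2)*(-1/2889) = -191/2*(-1/2889) = 191/5778 ≈ 0.033056)
d - 1/(-6079) = 191/5778 - 1/(-6079) = 191/5778 - 1*(-1/6079) = 191/5778 + 1/6079 = 1166867/35124462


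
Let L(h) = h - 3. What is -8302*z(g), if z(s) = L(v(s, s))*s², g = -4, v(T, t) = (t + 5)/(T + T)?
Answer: 415100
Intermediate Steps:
v(T, t) = (5 + t)/(2*T) (v(T, t) = (5 + t)/((2*T)) = (5 + t)*(1/(2*T)) = (5 + t)/(2*T))
L(h) = -3 + h
z(s) = s²*(-3 + (5 + s)/(2*s)) (z(s) = (-3 + (5 + s)/(2*s))*s² = s²*(-3 + (5 + s)/(2*s)))
-8302*z(g) = -20755*(-4)*(1 - 1*(-4)) = -20755*(-4)*(1 + 4) = -20755*(-4)*5 = -8302*(-50) = 415100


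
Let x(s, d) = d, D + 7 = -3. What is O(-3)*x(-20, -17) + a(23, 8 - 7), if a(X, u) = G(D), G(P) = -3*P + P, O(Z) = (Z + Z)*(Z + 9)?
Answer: 632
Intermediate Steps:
D = -10 (D = -7 - 3 = -10)
O(Z) = 2*Z*(9 + Z) (O(Z) = (2*Z)*(9 + Z) = 2*Z*(9 + Z))
G(P) = -2*P
a(X, u) = 20 (a(X, u) = -2*(-10) = 20)
O(-3)*x(-20, -17) + a(23, 8 - 7) = (2*(-3)*(9 - 3))*(-17) + 20 = (2*(-3)*6)*(-17) + 20 = -36*(-17) + 20 = 612 + 20 = 632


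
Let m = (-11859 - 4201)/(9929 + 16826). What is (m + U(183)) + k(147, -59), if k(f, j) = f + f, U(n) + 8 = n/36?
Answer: 18652499/64212 ≈ 290.48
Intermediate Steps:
U(n) = -8 + n/36
m = -3212/5351 (m = -16060/26755 = -16060*1/26755 = -3212/5351 ≈ -0.60026)
k(f, j) = 2*f
(m + U(183)) + k(147, -59) = (-3212/5351 + (-8 + (1/36)*183)) + 2*147 = (-3212/5351 + (-8 + 61/12)) + 294 = (-3212/5351 - 35/12) + 294 = -225829/64212 + 294 = 18652499/64212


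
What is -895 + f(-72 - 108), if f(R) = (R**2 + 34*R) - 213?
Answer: 25172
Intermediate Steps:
f(R) = -213 + R**2 + 34*R
-895 + f(-72 - 108) = -895 + (-213 + (-72 - 108)**2 + 34*(-72 - 108)) = -895 + (-213 + (-180)**2 + 34*(-180)) = -895 + (-213 + 32400 - 6120) = -895 + 26067 = 25172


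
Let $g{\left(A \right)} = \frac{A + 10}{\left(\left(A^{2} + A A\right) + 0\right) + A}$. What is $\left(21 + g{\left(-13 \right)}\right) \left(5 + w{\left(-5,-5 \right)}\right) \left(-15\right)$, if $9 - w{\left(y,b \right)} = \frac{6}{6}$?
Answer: $- \frac{20466}{5} \approx -4093.2$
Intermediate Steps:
$w{\left(y,b \right)} = 8$ ($w{\left(y,b \right)} = 9 - \frac{6}{6} = 9 - 6 \cdot \frac{1}{6} = 9 - 1 = 8$)
$g{\left(A \right)} = \frac{10 + A}{A + 2 A^{2}}$ ($g{\left(A \right)} = \frac{10 + A}{\left(\left(A^{2} + A^{2}\right) + 0\right) + A} = \frac{10 + A}{\left(2 A^{2} + 0\right) + A} = \frac{10 + A}{2 A^{2} + A} = \frac{10 + A}{A + 2 A^{2}}$)
$\left(21 + g{\left(-13 \right)}\right) \left(5 + w{\left(-5,-5 \right)}\right) \left(-15\right) = \left(21 + \frac{10 - 13}{\left(-13\right) \left(1 + 2 \left(-13\right)\right)}\right) \left(5 + 8\right) \left(-15\right) = \left(21 - \frac{1}{13} \frac{1}{1 - 26} \left(-3\right)\right) 13 \left(-15\right) = \left(21 - \frac{1}{13} \frac{1}{-25} \left(-3\right)\right) \left(-195\right) = \left(21 - \left(- \frac{1}{325}\right) \left(-3\right)\right) \left(-195\right) = \left(21 - \frac{3}{325}\right) \left(-195\right) = \frac{6822}{325} \left(-195\right) = - \frac{20466}{5}$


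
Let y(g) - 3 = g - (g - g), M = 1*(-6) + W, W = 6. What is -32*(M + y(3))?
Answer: -192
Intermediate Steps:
M = 0 (M = 1*(-6) + 6 = -6 + 6 = 0)
y(g) = 3 + g (y(g) = 3 + (g - (g - g)) = 3 + (g - 1*0) = 3 + (g + 0) = 3 + g)
-32*(M + y(3)) = -32*(0 + (3 + 3)) = -32*(0 + 6) = -32*6 = -192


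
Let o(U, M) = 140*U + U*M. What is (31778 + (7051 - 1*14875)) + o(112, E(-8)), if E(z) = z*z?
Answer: 46802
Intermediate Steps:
E(z) = z²
o(U, M) = 140*U + M*U
(31778 + (7051 - 1*14875)) + o(112, E(-8)) = (31778 + (7051 - 1*14875)) + 112*(140 + (-8)²) = (31778 + (7051 - 14875)) + 112*(140 + 64) = (31778 - 7824) + 112*204 = 23954 + 22848 = 46802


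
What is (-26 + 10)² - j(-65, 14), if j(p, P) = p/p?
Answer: 255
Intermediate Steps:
j(p, P) = 1
(-26 + 10)² - j(-65, 14) = (-26 + 10)² - 1*1 = (-16)² - 1 = 256 - 1 = 255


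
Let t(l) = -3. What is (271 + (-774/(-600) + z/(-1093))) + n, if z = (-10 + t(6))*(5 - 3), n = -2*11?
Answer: 27359297/109300 ≈ 250.31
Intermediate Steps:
n = -22
z = -26 (z = (-10 - 3)*(5 - 3) = -13*2 = -26)
(271 + (-774/(-600) + z/(-1093))) + n = (271 + (-774/(-600) - 26/(-1093))) - 22 = (271 + (-774*(-1/600) - 26*(-1/1093))) - 22 = (271 + (129/100 + 26/1093)) - 22 = (271 + 143597/109300) - 22 = 29763897/109300 - 22 = 27359297/109300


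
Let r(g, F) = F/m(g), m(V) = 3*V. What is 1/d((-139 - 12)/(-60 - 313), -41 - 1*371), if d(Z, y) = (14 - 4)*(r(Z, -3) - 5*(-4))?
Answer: 151/26470 ≈ 0.0057046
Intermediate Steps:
r(g, F) = F/(3*g) (r(g, F) = F/((3*g)) = F*(1/(3*g)) = F/(3*g))
d(Z, y) = 200 - 10/Z (d(Z, y) = (14 - 4)*((1/3)*(-3)/Z - 5*(-4)) = 10*(-1/Z + 20) = 10*(20 - 1/Z) = 200 - 10/Z)
1/d((-139 - 12)/(-60 - 313), -41 - 1*371) = 1/(200 - 10*(-60 - 313)/(-139 - 12)) = 1/(200 - 10/((-151/(-373)))) = 1/(200 - 10/((-151*(-1/373)))) = 1/(200 - 10/151/373) = 1/(200 - 10*373/151) = 1/(200 - 3730/151) = 1/(26470/151) = 151/26470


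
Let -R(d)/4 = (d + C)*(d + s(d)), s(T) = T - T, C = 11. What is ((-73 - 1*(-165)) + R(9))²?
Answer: 394384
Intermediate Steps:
s(T) = 0
R(d) = -4*d*(11 + d) (R(d) = -4*(d + 11)*(d + 0) = -4*(11 + d)*d = -4*d*(11 + d))
((-73 - 1*(-165)) + R(9))² = ((-73 - 1*(-165)) + 4*9*(-11 - 1*9))² = ((-73 + 165) + 4*9*(-11 - 9))² = (92 + 4*9*(-20))² = (92 - 720)² = (-628)² = 394384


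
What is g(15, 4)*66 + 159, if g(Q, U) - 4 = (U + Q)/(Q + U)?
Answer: 489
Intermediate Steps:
g(Q, U) = 5 (g(Q, U) = 4 + (U + Q)/(Q + U) = 4 + (Q + U)/(Q + U) = 4 + 1 = 5)
g(15, 4)*66 + 159 = 5*66 + 159 = 330 + 159 = 489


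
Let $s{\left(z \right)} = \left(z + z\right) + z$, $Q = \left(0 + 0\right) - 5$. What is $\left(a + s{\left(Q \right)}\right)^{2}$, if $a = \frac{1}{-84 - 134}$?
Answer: $\frac{10699441}{47524} \approx 225.14$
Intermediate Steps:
$a = - \frac{1}{218}$ ($a = \frac{1}{-218} = - \frac{1}{218} \approx -0.0045872$)
$Q = -5$ ($Q = 0 - 5 = -5$)
$s{\left(z \right)} = 3 z$ ($s{\left(z \right)} = 2 z + z = 3 z$)
$\left(a + s{\left(Q \right)}\right)^{2} = \left(- \frac{1}{218} + 3 \left(-5\right)\right)^{2} = \left(- \frac{1}{218} - 15\right)^{2} = \left(- \frac{3271}{218}\right)^{2} = \frac{10699441}{47524}$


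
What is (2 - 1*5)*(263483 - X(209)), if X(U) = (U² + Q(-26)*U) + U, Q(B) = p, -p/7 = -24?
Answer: -553443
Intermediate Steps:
p = 168 (p = -7*(-24) = 168)
Q(B) = 168
X(U) = U² + 169*U (X(U) = (U² + 168*U) + U = U² + 169*U)
(2 - 1*5)*(263483 - X(209)) = (2 - 1*5)*(263483 - 209*(169 + 209)) = (2 - 5)*(263483 - 209*378) = -3*(263483 - 1*79002) = -3*(263483 - 79002) = -3*184481 = -553443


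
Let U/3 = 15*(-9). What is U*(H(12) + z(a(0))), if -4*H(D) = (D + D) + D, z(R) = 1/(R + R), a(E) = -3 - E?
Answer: 7425/2 ≈ 3712.5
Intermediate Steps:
z(R) = 1/(2*R)
H(D) = -3*D/4 (H(D) = -((D + D) + D)/4 = -(2*D + D)/4 = -3*D/4)
U = -405 (U = 3*(15*(-9)) = 3*(-135) = -405)
U*(H(12) + z(a(0))) = -405*(-¾*12 + 1/(2*(-3 - 1*0))) = -405*(-9 + 1/(2*(-3 + 0))) = -405*(-9 + (½)/(-3)) = -405*(-9 + (½)*(-⅓)) = -405*(-9 - ⅙) = -405*(-55/6) = 7425/2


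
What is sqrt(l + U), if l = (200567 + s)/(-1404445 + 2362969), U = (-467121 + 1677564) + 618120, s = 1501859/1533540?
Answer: sqrt(27437446135347667902359965585)/122494574580 ≈ 1352.2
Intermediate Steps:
s = 1501859/1533540 (s = 1501859*(1/1533540) = 1501859/1533540 ≈ 0.97934)
U = 1828563 (U = 1210443 + 618120 = 1828563)
l = 307579019039/1469934894960 (l = (200567 + 1501859/1533540)/(-1404445 + 2362969) = (307579019039/1533540)/958524 = (307579019039/1533540)*(1/958524) = 307579019039/1469934894960 ≈ 0.20925)
sqrt(l + U) = sqrt(307579019039/1469934894960 + 1828563) = sqrt(2687868868911761519/1469934894960) = sqrt(27437446135347667902359965585)/122494574580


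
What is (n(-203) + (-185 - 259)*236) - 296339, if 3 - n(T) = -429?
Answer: -400691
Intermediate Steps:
n(T) = 432 (n(T) = 3 - 1*(-429) = 3 + 429 = 432)
(n(-203) + (-185 - 259)*236) - 296339 = (432 + (-185 - 259)*236) - 296339 = (432 - 444*236) - 296339 = (432 - 104784) - 296339 = -104352 - 296339 = -400691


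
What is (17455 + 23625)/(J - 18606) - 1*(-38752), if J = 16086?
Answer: 2440349/63 ≈ 38736.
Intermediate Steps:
(17455 + 23625)/(J - 18606) - 1*(-38752) = (17455 + 23625)/(16086 - 18606) - 1*(-38752) = 41080/(-2520) + 38752 = 41080*(-1/2520) + 38752 = -1027/63 + 38752 = 2440349/63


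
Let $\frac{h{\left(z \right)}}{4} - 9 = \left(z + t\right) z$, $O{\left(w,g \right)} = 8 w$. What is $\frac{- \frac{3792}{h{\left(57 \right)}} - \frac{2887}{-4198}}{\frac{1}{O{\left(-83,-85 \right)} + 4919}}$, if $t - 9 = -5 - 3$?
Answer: $\frac{1585895517}{927758} \approx 1709.4$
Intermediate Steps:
$t = 1$ ($t = 9 - 8 = 1$)
$h{\left(z \right)} = 36 + 4 z \left(1 + z\right)$ ($h{\left(z \right)} = 36 + 4 \left(z + 1\right) z = 36 + 4 \left(1 + z\right) z = 36 + 4 z \left(1 + z\right)$)
$\frac{- \frac{3792}{h{\left(57 \right)}} - \frac{2887}{-4198}}{\frac{1}{O{\left(-83,-85 \right)} + 4919}} = \frac{- \frac{3792}{36 + 4 \cdot 57 + 4 \cdot 57^{2}} - \frac{2887}{-4198}}{\frac{1}{8 \left(-83\right) + 4919}} = \frac{- \frac{3792}{36 + 228 + 4 \cdot 3249} - - \frac{2887}{4198}}{\frac{1}{-664 + 4919}} = \frac{- \frac{3792}{36 + 228 + 12996} + \frac{2887}{4198}}{\frac{1}{4255}} = \left(- \frac{3792}{13260} + \frac{2887}{4198}\right) \frac{1}{\frac{1}{4255}} = \left(\left(-3792\right) \frac{1}{13260} + \frac{2887}{4198}\right) 4255 = \left(- \frac{316}{1105} + \frac{2887}{4198}\right) 4255 = \frac{1863567}{4638790} \cdot 4255 = \frac{1585895517}{927758}$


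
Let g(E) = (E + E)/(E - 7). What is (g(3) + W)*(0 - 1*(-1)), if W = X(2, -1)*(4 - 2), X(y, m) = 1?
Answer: ½ ≈ 0.50000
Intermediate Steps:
g(E) = 2*E/(-7 + E) (g(E) = (2*E)/(-7 + E) = 2*E/(-7 + E))
W = 2 (W = 1*(4 - 2) = 1*2 = 2)
(g(3) + W)*(0 - 1*(-1)) = (2*3/(-7 + 3) + 2)*(0 - 1*(-1)) = (2*3/(-4) + 2)*(0 + 1) = (2*3*(-¼) + 2)*1 = (-3/2 + 2)*1 = (½)*1 = ½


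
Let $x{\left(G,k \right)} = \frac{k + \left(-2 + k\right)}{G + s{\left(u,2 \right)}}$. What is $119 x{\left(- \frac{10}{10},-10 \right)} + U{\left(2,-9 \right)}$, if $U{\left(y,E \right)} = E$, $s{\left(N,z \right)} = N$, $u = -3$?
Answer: $\frac{1291}{2} \approx 645.5$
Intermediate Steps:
$x{\left(G,k \right)} = \frac{-2 + 2 k}{-3 + G}$ ($x{\left(G,k \right)} = \frac{k + \left(-2 + k\right)}{G - 3} = \frac{-2 + 2 k}{-3 + G}$)
$119 x{\left(- \frac{10}{10},-10 \right)} + U{\left(2,-9 \right)} = 119 \frac{2 \left(-1 - 10\right)}{-3 - \frac{10}{10}} - 9 = 119 \cdot 2 \frac{1}{-3 - 1} \left(-11\right) - 9 = 119 \cdot 2 \frac{1}{-4} \left(-11\right) - 9 = 119 \cdot 2 \left(- \frac{1}{4}\right) \left(-11\right) - 9 = 119 \cdot \frac{11}{2} - 9 = \frac{1309}{2} - 9 = \frac{1291}{2}$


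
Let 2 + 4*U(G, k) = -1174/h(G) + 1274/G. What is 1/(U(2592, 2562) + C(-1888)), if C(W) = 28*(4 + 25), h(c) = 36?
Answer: 5184/4165189 ≈ 0.0012446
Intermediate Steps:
U(G, k) = -623/72 + 637/(2*G) (U(G, k) = -1/2 + (-1174/36 + 1274/G)/4 = -1/2 + (-1174*1/36 + 1274/G)/4 = -1/2 + (-587/18 + 1274/G)/4 = -1/2 + (-587/72 + 637/(2*G)) = -623/72 + 637/(2*G))
C(W) = 812 (C(W) = 28*29 = 812)
1/(U(2592, 2562) + C(-1888)) = 1/((7/72)*(3276 - 89*2592)/2592 + 812) = 1/((7/72)*(1/2592)*(3276 - 230688) + 812) = 1/((7/72)*(1/2592)*(-227412) + 812) = 1/(-44219/5184 + 812) = 1/(4165189/5184) = 5184/4165189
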